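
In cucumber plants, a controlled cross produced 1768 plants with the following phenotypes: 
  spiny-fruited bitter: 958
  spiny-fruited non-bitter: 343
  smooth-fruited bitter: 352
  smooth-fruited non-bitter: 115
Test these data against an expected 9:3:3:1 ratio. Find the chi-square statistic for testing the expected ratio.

Total ratio parts = 16. Expected numbers out of 1768:
  spiny-fruited bitter: 1768 × 9/16 = 994.5
  spiny-fruited non-bitter: 1768 × 3/16 = 331.5
  smooth-fruited bitter: 1768 × 3/16 = 331.5
  smooth-fruited non-bitter: 1768 × 1/16 = 110.5
χ² = Σ (O − E)² / E
  spiny-fruited bitter: (958 − 994.5)² / 994.5 = 1.3396
  spiny-fruited non-bitter: (343 − 331.5)² / 331.5 = 0.3989
  smooth-fruited bitter: (352 − 331.5)² / 331.5 = 1.2677
  smooth-fruited non-bitter: (115 − 110.5)² / 110.5 = 0.1833
χ² = 1.3396 + 0.3989 + 1.2677 + 0.1833 = 3.1895 ≈ 3.190

3.190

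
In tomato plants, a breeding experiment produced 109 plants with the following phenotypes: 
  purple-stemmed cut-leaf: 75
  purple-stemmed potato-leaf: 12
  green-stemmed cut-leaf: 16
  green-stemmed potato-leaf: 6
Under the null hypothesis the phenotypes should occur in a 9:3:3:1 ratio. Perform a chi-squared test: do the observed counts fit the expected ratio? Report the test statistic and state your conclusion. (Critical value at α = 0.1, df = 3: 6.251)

Under the 9:3:3:1 hypothesis (Σ ratio = 16, N = 109):
  purple-stemmed cut-leaf: 109 × 9/16 = 61.3125
  purple-stemmed potato-leaf: 109 × 3/16 = 20.4375
  green-stemmed cut-leaf: 109 × 3/16 = 20.4375
  green-stemmed potato-leaf: 109 × 1/16 = 6.8125
χ² = Σ (O − E)² / E
  purple-stemmed cut-leaf: (75 − 61.3125)² / 61.3125 = 3.0556
  purple-stemmed potato-leaf: (12 − 20.4375)² / 20.4375 = 3.4834
  green-stemmed cut-leaf: (16 − 20.4375)² / 20.4375 = 0.9635
  green-stemmed potato-leaf: (6 − 6.8125)² / 6.8125 = 0.0969
χ² = 3.0556 + 3.4834 + 0.9635 + 0.0969 = 7.5994 ≈ 7.599
Degrees of freedom = 4 − 1 = 3; critical value at α = 0.1 is 6.251.
Since 7.599 > 6.251, we reject the null hypothesis — the data do not fit the 9:3:3:1 ratio.

7.599; not consistent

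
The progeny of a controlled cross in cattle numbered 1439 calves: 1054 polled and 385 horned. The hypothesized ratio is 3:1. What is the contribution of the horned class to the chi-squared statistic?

The 3:1 ratio has 4 parts, so with N = 1439 the expected counts are:
  polled: 1439 × 3/4 = 1079.25
  horned: 1439 × 1/4 = 359.75
Contribution of horned: (385 − 359.75)² / 359.75 = 1.7722

1.772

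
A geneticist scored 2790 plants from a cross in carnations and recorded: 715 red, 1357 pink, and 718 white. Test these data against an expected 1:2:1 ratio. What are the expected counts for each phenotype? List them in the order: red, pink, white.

697.5, 1395, 697.5

Total ratio parts = 4. Expected numbers out of 2790:
  red: 2790 × 1/4 = 697.5
  pink: 2790 × 2/4 = 1395
  white: 2790 × 1/4 = 697.5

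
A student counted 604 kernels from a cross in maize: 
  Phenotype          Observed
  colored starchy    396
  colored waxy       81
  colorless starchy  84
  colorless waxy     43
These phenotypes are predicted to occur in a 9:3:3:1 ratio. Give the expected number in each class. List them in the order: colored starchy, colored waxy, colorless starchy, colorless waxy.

339.75, 113.25, 113.25, 37.75

Under the 9:3:3:1 hypothesis (Σ ratio = 16, N = 604):
  colored starchy: 604 × 9/16 = 339.75
  colored waxy: 604 × 3/16 = 113.25
  colorless starchy: 604 × 3/16 = 113.25
  colorless waxy: 604 × 1/16 = 37.75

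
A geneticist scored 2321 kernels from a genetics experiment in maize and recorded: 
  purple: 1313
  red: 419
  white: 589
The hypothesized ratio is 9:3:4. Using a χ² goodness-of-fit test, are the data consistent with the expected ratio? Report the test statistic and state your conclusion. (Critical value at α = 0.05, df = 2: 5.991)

The 9:3:4 ratio has 16 parts, so with N = 2321 the expected counts are:
  purple: 2321 × 9/16 = 1305.5625
  red: 2321 × 3/16 = 435.1875
  white: 2321 × 4/16 = 580.25
χ² = Σ (O − E)² / E
  purple: (1313 − 1305.5625)² / 1305.5625 = 0.0424
  red: (419 − 435.1875)² / 435.1875 = 0.6021
  white: (589 − 580.25)² / 580.25 = 0.1319
χ² = 0.0424 + 0.6021 + 0.1319 = 0.7764 ≈ 0.776
Degrees of freedom = 3 − 1 = 2; critical value at α = 0.05 is 5.991.
Since 0.776 < 5.991, we fail to reject the null hypothesis — the data are consistent with the 9:3:4 ratio.

0.776; consistent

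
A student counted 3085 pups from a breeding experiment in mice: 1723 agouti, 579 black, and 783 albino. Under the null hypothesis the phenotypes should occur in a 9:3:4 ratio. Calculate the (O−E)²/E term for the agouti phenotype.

Expected counts for N = 3085 under a 9:3:4 ratio (total parts = 16):
  agouti: 3085 × 9/16 = 1735.3125
  black: 3085 × 3/16 = 578.4375
  albino: 3085 × 4/16 = 771.25
Contribution of agouti: (1723 − 1735.3125)² / 1735.3125 = 0.0874

0.087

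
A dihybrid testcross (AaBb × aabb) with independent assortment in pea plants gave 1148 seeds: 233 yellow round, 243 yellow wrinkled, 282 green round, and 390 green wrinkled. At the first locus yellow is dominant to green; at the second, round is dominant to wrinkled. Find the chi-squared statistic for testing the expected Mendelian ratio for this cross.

53.958

A dihybrid testcross with independent assortment gives a 1:1:1:1 ratio.
Under the 1:1:1:1 hypothesis (Σ ratio = 4, N = 1148):
  yellow round: 1148 × 1/4 = 287
  yellow wrinkled: 1148 × 1/4 = 287
  green round: 1148 × 1/4 = 287
  green wrinkled: 1148 × 1/4 = 287
χ² = Σ (O − E)² / E
  yellow round: (233 − 287)² / 287 = 10.1603
  yellow wrinkled: (243 − 287)² / 287 = 6.7456
  green round: (282 − 287)² / 287 = 0.0871
  green wrinkled: (390 − 287)² / 287 = 36.9652
χ² = 10.1603 + 6.7456 + 0.0871 + 36.9652 = 53.9582 ≈ 53.958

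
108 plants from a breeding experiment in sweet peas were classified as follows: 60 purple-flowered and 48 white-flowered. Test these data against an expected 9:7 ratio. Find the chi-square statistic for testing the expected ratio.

Under the 9:7 hypothesis (Σ ratio = 16, N = 108):
  purple-flowered: 108 × 9/16 = 60.75
  white-flowered: 108 × 7/16 = 47.25
χ² = Σ (O − E)² / E
  purple-flowered: (60 − 60.75)² / 60.75 = 0.0093
  white-flowered: (48 − 47.25)² / 47.25 = 0.0119
χ² = 0.0093 + 0.0119 = 0.0212 ≈ 0.021

0.021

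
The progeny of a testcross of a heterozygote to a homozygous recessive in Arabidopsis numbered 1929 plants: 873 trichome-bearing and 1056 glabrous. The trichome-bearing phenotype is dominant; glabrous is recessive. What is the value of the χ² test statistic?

17.361

A testcross of a heterozygote (Aa × aa) gives a 1:1 phenotypic ratio.
Expected counts for N = 1929 under a 1:1 ratio (total parts = 2):
  trichome-bearing: 1929 × 1/2 = 964.5
  glabrous: 1929 × 1/2 = 964.5
χ² = Σ (O − E)² / E
  trichome-bearing: (873 − 964.5)² / 964.5 = 8.6804
  glabrous: (1056 − 964.5)² / 964.5 = 8.6804
χ² = 8.6804 + 8.6804 = 17.3608 ≈ 17.361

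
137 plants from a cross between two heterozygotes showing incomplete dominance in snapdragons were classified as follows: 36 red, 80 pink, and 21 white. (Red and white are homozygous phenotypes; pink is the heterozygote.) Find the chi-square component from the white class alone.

5.126

With incomplete dominance, a heterozygote × heterozygote cross gives a 1:2:1 phenotypic ratio.
Total ratio parts = 4. Expected numbers out of 137:
  red: 137 × 1/4 = 34.25
  pink: 137 × 2/4 = 68.5
  white: 137 × 1/4 = 34.25
Contribution of white: (21 − 34.25)² / 34.25 = 5.1259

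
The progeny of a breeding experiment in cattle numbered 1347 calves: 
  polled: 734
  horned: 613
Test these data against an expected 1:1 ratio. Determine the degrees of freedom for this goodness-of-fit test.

A goodness-of-fit test with 2 phenotype classes has df = 2 − 1 = 1.

1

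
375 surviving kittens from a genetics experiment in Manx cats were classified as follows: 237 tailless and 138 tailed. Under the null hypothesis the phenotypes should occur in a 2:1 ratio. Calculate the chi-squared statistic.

2.028

Under the 2:1 hypothesis (Σ ratio = 3, N = 375):
  tailless: 375 × 2/3 = 250
  tailed: 375 × 1/3 = 125
χ² = Σ (O − E)² / E
  tailless: (237 − 250)² / 250 = 0.6760
  tailed: (138 − 125)² / 125 = 1.3520
χ² = 0.6760 + 1.3520 = 2.028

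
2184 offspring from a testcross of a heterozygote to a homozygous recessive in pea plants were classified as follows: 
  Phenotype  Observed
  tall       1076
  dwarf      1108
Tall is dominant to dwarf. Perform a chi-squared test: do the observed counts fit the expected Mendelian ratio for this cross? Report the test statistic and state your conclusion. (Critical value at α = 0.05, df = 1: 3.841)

0.469; consistent

A testcross of a heterozygote (Aa × aa) gives a 1:1 phenotypic ratio.
Under the 1:1 hypothesis (Σ ratio = 2, N = 2184):
  tall: 2184 × 1/2 = 1092
  dwarf: 2184 × 1/2 = 1092
χ² = Σ (O − E)² / E
  tall: (1076 − 1092)² / 1092 = 0.2344
  dwarf: (1108 − 1092)² / 1092 = 0.2344
χ² = 0.2344 + 0.2344 = 0.4688 ≈ 0.469
Degrees of freedom = 2 − 1 = 1; critical value at α = 0.05 is 3.841.
Since 0.469 < 3.841, we fail to reject the null hypothesis — the data are consistent with the 1:1 ratio.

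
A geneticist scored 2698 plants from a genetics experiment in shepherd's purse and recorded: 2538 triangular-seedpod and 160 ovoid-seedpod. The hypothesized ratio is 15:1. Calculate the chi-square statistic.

Expected counts for N = 2698 under a 15:1 ratio (total parts = 16):
  triangular-seedpod: 2698 × 15/16 = 2529.375
  ovoid-seedpod: 2698 × 1/16 = 168.625
χ² = Σ (O − E)² / E
  triangular-seedpod: (2538 − 2529.375)² / 2529.375 = 0.0294
  ovoid-seedpod: (160 − 168.625)² / 168.625 = 0.4412
χ² = 0.0294 + 0.4412 = 0.4706 ≈ 0.471

0.471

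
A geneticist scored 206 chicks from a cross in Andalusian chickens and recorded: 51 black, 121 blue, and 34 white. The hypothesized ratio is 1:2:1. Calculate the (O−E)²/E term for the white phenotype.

5.947

Expected counts for N = 206 under a 1:2:1 ratio (total parts = 4):
  black: 206 × 1/4 = 51.5
  blue: 206 × 2/4 = 103
  white: 206 × 1/4 = 51.5
Contribution of white: (34 − 51.5)² / 51.5 = 5.9466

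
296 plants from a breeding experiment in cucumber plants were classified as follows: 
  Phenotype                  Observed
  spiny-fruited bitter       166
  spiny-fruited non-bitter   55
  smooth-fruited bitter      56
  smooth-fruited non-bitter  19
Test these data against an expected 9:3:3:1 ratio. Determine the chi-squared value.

0.024

Expected counts for N = 296 under a 9:3:3:1 ratio (total parts = 16):
  spiny-fruited bitter: 296 × 9/16 = 166.5
  spiny-fruited non-bitter: 296 × 3/16 = 55.5
  smooth-fruited bitter: 296 × 3/16 = 55.5
  smooth-fruited non-bitter: 296 × 1/16 = 18.5
χ² = Σ (O − E)² / E
  spiny-fruited bitter: (166 − 166.5)² / 166.5 = 0.0015
  spiny-fruited non-bitter: (55 − 55.5)² / 55.5 = 0.0045
  smooth-fruited bitter: (56 − 55.5)² / 55.5 = 0.0045
  smooth-fruited non-bitter: (19 − 18.5)² / 18.5 = 0.0135
χ² = 0.0015 + 0.0045 + 0.0045 + 0.0135 = 0.024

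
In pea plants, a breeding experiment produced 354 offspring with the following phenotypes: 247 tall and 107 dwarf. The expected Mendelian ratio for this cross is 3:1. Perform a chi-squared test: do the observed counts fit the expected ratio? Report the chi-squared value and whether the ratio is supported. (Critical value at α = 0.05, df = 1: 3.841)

Expected counts for N = 354 under a 3:1 ratio (total parts = 4):
  tall: 354 × 3/4 = 265.5
  dwarf: 354 × 1/4 = 88.5
χ² = Σ (O − E)² / E
  tall: (247 − 265.5)² / 265.5 = 1.2891
  dwarf: (107 − 88.5)² / 88.5 = 3.8672
χ² = 1.2891 + 3.8672 = 5.1563 ≈ 5.156
Degrees of freedom = 2 − 1 = 1; critical value at α = 0.05 is 3.841.
Since 5.156 > 3.841, we reject the null hypothesis — the data do not fit the 3:1 ratio.

5.156; not consistent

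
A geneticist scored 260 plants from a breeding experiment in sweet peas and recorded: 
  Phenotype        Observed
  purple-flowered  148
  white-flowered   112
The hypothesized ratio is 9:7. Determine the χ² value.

Total ratio parts = 16. Expected numbers out of 260:
  purple-flowered: 260 × 9/16 = 146.25
  white-flowered: 260 × 7/16 = 113.75
χ² = Σ (O − E)² / E
  purple-flowered: (148 − 146.25)² / 146.25 = 0.0209
  white-flowered: (112 − 113.75)² / 113.75 = 0.0269
χ² = 0.0209 + 0.0269 = 0.0478 ≈ 0.048

0.048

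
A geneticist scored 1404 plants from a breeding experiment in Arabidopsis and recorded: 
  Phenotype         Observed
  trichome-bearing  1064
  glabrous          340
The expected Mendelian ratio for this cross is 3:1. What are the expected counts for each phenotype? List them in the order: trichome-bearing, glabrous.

1053, 351

Total ratio parts = 4. Expected numbers out of 1404:
  trichome-bearing: 1404 × 3/4 = 1053
  glabrous: 1404 × 1/4 = 351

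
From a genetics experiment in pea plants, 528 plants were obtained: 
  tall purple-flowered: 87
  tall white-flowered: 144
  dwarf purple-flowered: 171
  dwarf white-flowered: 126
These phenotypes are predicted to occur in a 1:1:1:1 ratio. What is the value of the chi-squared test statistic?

28.227

Total ratio parts = 4. Expected numbers out of 528:
  tall purple-flowered: 528 × 1/4 = 132
  tall white-flowered: 528 × 1/4 = 132
  dwarf purple-flowered: 528 × 1/4 = 132
  dwarf white-flowered: 528 × 1/4 = 132
χ² = Σ (O − E)² / E
  tall purple-flowered: (87 − 132)² / 132 = 15.3409
  tall white-flowered: (144 − 132)² / 132 = 1.0909
  dwarf purple-flowered: (171 − 132)² / 132 = 11.5227
  dwarf white-flowered: (126 − 132)² / 132 = 0.2727
χ² = 15.3409 + 1.0909 + 11.5227 + 0.2727 = 28.2272 ≈ 28.227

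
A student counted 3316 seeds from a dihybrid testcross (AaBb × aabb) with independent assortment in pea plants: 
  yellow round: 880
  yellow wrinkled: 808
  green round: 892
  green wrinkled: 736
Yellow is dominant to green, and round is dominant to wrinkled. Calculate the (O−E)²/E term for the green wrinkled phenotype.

10.433

A dihybrid testcross with independent assortment gives a 1:1:1:1 ratio.
The 1:1:1:1 ratio has 4 parts, so with N = 3316 the expected counts are:
  yellow round: 3316 × 1/4 = 829
  yellow wrinkled: 3316 × 1/4 = 829
  green round: 3316 × 1/4 = 829
  green wrinkled: 3316 × 1/4 = 829
Contribution of green wrinkled: (736 − 829)² / 829 = 10.4331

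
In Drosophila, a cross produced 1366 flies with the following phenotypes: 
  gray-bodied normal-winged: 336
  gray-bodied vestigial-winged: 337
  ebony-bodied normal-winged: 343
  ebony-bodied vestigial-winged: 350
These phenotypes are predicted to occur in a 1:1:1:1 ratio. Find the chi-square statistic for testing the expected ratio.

0.366

Under the 1:1:1:1 hypothesis (Σ ratio = 4, N = 1366):
  gray-bodied normal-winged: 1366 × 1/4 = 341.5
  gray-bodied vestigial-winged: 1366 × 1/4 = 341.5
  ebony-bodied normal-winged: 1366 × 1/4 = 341.5
  ebony-bodied vestigial-winged: 1366 × 1/4 = 341.5
χ² = Σ (O − E)² / E
  gray-bodied normal-winged: (336 − 341.5)² / 341.5 = 0.0886
  gray-bodied vestigial-winged: (337 − 341.5)² / 341.5 = 0.0593
  ebony-bodied normal-winged: (343 − 341.5)² / 341.5 = 0.0066
  ebony-bodied vestigial-winged: (350 − 341.5)² / 341.5 = 0.2116
χ² = 0.0886 + 0.0593 + 0.0066 + 0.2116 = 0.3661 ≈ 0.366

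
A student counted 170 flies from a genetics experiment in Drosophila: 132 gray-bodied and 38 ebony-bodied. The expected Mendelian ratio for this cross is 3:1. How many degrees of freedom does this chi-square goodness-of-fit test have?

A goodness-of-fit test with 2 phenotype classes has df = 2 − 1 = 1.

1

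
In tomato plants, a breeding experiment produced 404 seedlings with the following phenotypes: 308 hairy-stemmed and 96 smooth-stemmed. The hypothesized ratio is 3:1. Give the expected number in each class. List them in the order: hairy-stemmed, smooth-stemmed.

Expected counts for N = 404 under a 3:1 ratio (total parts = 4):
  hairy-stemmed: 404 × 3/4 = 303
  smooth-stemmed: 404 × 1/4 = 101

303, 101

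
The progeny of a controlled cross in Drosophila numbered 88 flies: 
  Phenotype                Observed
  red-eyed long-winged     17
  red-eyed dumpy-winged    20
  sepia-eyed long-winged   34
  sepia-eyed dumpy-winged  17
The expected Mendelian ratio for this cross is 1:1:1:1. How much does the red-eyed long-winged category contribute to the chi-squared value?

Total ratio parts = 4. Expected numbers out of 88:
  red-eyed long-winged: 88 × 1/4 = 22
  red-eyed dumpy-winged: 88 × 1/4 = 22
  sepia-eyed long-winged: 88 × 1/4 = 22
  sepia-eyed dumpy-winged: 88 × 1/4 = 22
Contribution of red-eyed long-winged: (17 − 22)² / 22 = 1.1364

1.136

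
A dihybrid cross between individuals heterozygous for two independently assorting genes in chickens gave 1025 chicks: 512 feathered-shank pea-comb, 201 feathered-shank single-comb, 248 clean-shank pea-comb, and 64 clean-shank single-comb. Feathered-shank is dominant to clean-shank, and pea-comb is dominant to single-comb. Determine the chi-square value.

A dihybrid F₂ with independent assortment and complete dominance at both loci gives a 9:3:3:1 phenotypic ratio.
The 9:3:3:1 ratio has 16 parts, so with N = 1025 the expected counts are:
  feathered-shank pea-comb: 1025 × 9/16 = 576.5625
  feathered-shank single-comb: 1025 × 3/16 = 192.1875
  clean-shank pea-comb: 1025 × 3/16 = 192.1875
  clean-shank single-comb: 1025 × 1/16 = 64.0625
χ² = Σ (O − E)² / E
  feathered-shank pea-comb: (512 − 576.5625)² / 576.5625 = 7.2296
  feathered-shank single-comb: (201 − 192.1875)² / 192.1875 = 0.4041
  clean-shank pea-comb: (248 − 192.1875)² / 192.1875 = 16.2083
  clean-shank single-comb: (64 − 64.0625)² / 64.0625 = 0.0001
χ² = 7.2296 + 0.4041 + 16.2083 + 0.0001 = 23.8421 ≈ 23.842

23.842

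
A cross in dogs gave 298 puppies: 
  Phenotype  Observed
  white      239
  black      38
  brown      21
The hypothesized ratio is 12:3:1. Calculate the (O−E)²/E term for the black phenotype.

Expected counts for N = 298 under a 12:3:1 ratio (total parts = 16):
  white: 298 × 12/16 = 223.5
  black: 298 × 3/16 = 55.875
  brown: 298 × 1/16 = 18.625
Contribution of black: (38 − 55.875)² / 55.875 = 5.7184

5.718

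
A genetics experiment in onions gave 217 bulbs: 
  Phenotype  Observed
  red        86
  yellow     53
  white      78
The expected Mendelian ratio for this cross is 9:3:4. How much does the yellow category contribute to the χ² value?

3.726

Expected counts for N = 217 under a 9:3:4 ratio (total parts = 16):
  red: 217 × 9/16 = 122.0625
  yellow: 217 × 3/16 = 40.6875
  white: 217 × 4/16 = 54.25
Contribution of yellow: (53 − 40.6875)² / 40.6875 = 3.7259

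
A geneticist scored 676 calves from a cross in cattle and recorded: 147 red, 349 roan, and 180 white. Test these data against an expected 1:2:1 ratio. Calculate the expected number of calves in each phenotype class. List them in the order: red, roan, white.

Under the 1:2:1 hypothesis (Σ ratio = 4, N = 676):
  red: 676 × 1/4 = 169
  roan: 676 × 2/4 = 338
  white: 676 × 1/4 = 169

169, 338, 169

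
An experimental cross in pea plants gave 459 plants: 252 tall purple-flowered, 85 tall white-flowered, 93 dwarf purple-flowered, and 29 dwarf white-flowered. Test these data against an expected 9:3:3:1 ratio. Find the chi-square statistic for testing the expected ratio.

0.724

Total ratio parts = 16. Expected numbers out of 459:
  tall purple-flowered: 459 × 9/16 = 258.1875
  tall white-flowered: 459 × 3/16 = 86.0625
  dwarf purple-flowered: 459 × 3/16 = 86.0625
  dwarf white-flowered: 459 × 1/16 = 28.6875
χ² = Σ (O − E)² / E
  tall purple-flowered: (252 − 258.1875)² / 258.1875 = 0.1483
  tall white-flowered: (85 − 86.0625)² / 86.0625 = 0.0131
  dwarf purple-flowered: (93 − 86.0625)² / 86.0625 = 0.5592
  dwarf white-flowered: (29 − 28.6875)² / 28.6875 = 0.0034
χ² = 0.1483 + 0.0131 + 0.5592 + 0.0034 = 0.724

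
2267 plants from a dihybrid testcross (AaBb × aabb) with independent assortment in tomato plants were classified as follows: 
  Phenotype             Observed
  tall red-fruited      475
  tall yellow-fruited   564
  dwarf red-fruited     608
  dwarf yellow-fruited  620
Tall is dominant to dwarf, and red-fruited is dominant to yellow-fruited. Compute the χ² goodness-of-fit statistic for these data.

22.872

A dihybrid testcross with independent assortment gives a 1:1:1:1 ratio.
Total ratio parts = 4. Expected numbers out of 2267:
  tall red-fruited: 2267 × 1/4 = 566.75
  tall yellow-fruited: 2267 × 1/4 = 566.75
  dwarf red-fruited: 2267 × 1/4 = 566.75
  dwarf yellow-fruited: 2267 × 1/4 = 566.75
χ² = Σ (O − E)² / E
  tall red-fruited: (475 − 566.75)² / 566.75 = 14.8532
  tall yellow-fruited: (564 − 566.75)² / 566.75 = 0.0133
  dwarf red-fruited: (608 − 566.75)² / 566.75 = 3.0023
  dwarf yellow-fruited: (620 − 566.75)² / 566.75 = 5.0032
χ² = 14.8532 + 0.0133 + 3.0023 + 5.0032 = 22.872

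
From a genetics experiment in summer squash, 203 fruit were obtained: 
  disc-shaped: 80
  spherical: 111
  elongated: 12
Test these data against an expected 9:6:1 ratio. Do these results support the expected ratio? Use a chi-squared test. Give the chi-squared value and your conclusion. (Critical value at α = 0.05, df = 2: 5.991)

26.250; not consistent

Total ratio parts = 16. Expected numbers out of 203:
  disc-shaped: 203 × 9/16 = 114.1875
  spherical: 203 × 6/16 = 76.125
  elongated: 203 × 1/16 = 12.6875
χ² = Σ (O − E)² / E
  disc-shaped: (80 − 114.1875)² / 114.1875 = 10.2357
  spherical: (111 − 76.125)² / 76.125 = 15.9772
  elongated: (12 − 12.6875)² / 12.6875 = 0.0373
χ² = 10.2357 + 15.9772 + 0.0373 = 26.2502 ≈ 26.250
Degrees of freedom = 3 − 1 = 2; critical value at α = 0.05 is 5.991.
Since 26.250 > 5.991, we reject the null hypothesis — the data do not fit the 9:6:1 ratio.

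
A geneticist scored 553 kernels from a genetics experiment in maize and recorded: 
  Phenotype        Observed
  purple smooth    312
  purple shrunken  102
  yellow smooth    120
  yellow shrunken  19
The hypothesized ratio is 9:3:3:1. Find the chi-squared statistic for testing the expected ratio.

The 9:3:3:1 ratio has 16 parts, so with N = 553 the expected counts are:
  purple smooth: 553 × 9/16 = 311.0625
  purple shrunken: 553 × 3/16 = 103.6875
  yellow smooth: 553 × 3/16 = 103.6875
  yellow shrunken: 553 × 1/16 = 34.5625
χ² = Σ (O − E)² / E
  purple smooth: (312 − 311.0625)² / 311.0625 = 0.0028
  purple shrunken: (102 − 103.6875)² / 103.6875 = 0.0275
  yellow smooth: (120 − 103.6875)² / 103.6875 = 2.5663
  yellow shrunken: (19 − 34.5625)² / 34.5625 = 7.0073
χ² = 0.0028 + 0.0275 + 2.5663 + 7.0073 = 9.6039 ≈ 9.604

9.604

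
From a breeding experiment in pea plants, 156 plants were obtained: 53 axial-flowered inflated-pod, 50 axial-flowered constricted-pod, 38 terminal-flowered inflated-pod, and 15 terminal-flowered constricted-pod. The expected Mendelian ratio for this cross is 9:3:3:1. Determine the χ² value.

Expected counts for N = 156 under a 9:3:3:1 ratio (total parts = 16):
  axial-flowered inflated-pod: 156 × 9/16 = 87.75
  axial-flowered constricted-pod: 156 × 3/16 = 29.25
  terminal-flowered inflated-pod: 156 × 3/16 = 29.25
  terminal-flowered constricted-pod: 156 × 1/16 = 9.75
χ² = Σ (O − E)² / E
  axial-flowered inflated-pod: (53 − 87.75)² / 87.75 = 13.7614
  axial-flowered constricted-pod: (50 − 29.25)² / 29.25 = 14.7201
  terminal-flowered inflated-pod: (38 − 29.25)² / 29.25 = 2.6175
  terminal-flowered constricted-pod: (15 − 9.75)² / 9.75 = 2.8269
χ² = 13.7614 + 14.7201 + 2.6175 + 2.8269 = 33.9259 ≈ 33.926

33.926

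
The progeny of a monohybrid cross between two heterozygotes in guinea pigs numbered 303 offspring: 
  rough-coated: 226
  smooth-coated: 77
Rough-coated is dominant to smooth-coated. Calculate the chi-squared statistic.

0.028

For a monohybrid cross between heterozygotes with complete dominance, the expected phenotypic ratio is 3:1.
Total ratio parts = 4. Expected numbers out of 303:
  rough-coated: 303 × 3/4 = 227.25
  smooth-coated: 303 × 1/4 = 75.75
χ² = Σ (O − E)² / E
  rough-coated: (226 − 227.25)² / 227.25 = 0.0069
  smooth-coated: (77 − 75.75)² / 75.75 = 0.0206
χ² = 0.0069 + 0.0206 = 0.0275 ≈ 0.028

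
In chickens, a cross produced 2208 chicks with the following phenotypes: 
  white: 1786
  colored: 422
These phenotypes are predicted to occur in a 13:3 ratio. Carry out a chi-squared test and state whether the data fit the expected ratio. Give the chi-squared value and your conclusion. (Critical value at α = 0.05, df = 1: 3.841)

0.190; consistent

Expected counts for N = 2208 under a 13:3 ratio (total parts = 16):
  white: 2208 × 13/16 = 1794
  colored: 2208 × 3/16 = 414
χ² = Σ (O − E)² / E
  white: (1786 − 1794)² / 1794 = 0.0357
  colored: (422 − 414)² / 414 = 0.1546
χ² = 0.0357 + 0.1546 = 0.1903 ≈ 0.190
Degrees of freedom = 2 − 1 = 1; critical value at α = 0.05 is 3.841.
Since 0.190 < 3.841, we fail to reject the null hypothesis — the data are consistent with the 13:3 ratio.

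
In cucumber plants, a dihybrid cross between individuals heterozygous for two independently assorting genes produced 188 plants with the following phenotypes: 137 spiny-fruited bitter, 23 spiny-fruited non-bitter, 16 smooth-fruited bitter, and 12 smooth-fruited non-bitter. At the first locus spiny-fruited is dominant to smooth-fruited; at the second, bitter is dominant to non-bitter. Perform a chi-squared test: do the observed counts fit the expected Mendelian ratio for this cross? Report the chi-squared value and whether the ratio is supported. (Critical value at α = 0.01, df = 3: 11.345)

24.009; not consistent

A dihybrid F₂ with independent assortment and complete dominance at both loci gives a 9:3:3:1 phenotypic ratio.
Expected counts for N = 188 under a 9:3:3:1 ratio (total parts = 16):
  spiny-fruited bitter: 188 × 9/16 = 105.75
  spiny-fruited non-bitter: 188 × 3/16 = 35.25
  smooth-fruited bitter: 188 × 3/16 = 35.25
  smooth-fruited non-bitter: 188 × 1/16 = 11.75
χ² = Σ (O − E)² / E
  spiny-fruited bitter: (137 − 105.75)² / 105.75 = 9.2346
  spiny-fruited non-bitter: (23 − 35.25)² / 35.25 = 4.2571
  smooth-fruited bitter: (16 − 35.25)² / 35.25 = 10.5124
  smooth-fruited non-bitter: (12 − 11.75)² / 11.75 = 0.0053
χ² = 9.2346 + 4.2571 + 10.5124 + 0.0053 = 24.0094 ≈ 24.009
Degrees of freedom = 4 − 1 = 3; critical value at α = 0.01 is 11.345.
Since 24.009 > 11.345, we reject the null hypothesis — the data do not fit the 9:3:3:1 ratio.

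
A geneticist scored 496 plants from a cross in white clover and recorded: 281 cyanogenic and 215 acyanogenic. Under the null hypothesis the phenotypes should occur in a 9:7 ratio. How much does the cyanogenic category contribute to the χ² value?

0.014

The 9:7 ratio has 16 parts, so with N = 496 the expected counts are:
  cyanogenic: 496 × 9/16 = 279
  acyanogenic: 496 × 7/16 = 217
Contribution of cyanogenic: (281 − 279)² / 279 = 0.0143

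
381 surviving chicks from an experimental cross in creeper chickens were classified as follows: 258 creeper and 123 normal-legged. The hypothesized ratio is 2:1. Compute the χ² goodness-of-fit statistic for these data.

The 2:1 ratio has 3 parts, so with N = 381 the expected counts are:
  creeper: 381 × 2/3 = 254
  normal-legged: 381 × 1/3 = 127
χ² = Σ (O − E)² / E
  creeper: (258 − 254)² / 254 = 0.0630
  normal-legged: (123 − 127)² / 127 = 0.1260
χ² = 0.0630 + 0.1260 = 0.189

0.189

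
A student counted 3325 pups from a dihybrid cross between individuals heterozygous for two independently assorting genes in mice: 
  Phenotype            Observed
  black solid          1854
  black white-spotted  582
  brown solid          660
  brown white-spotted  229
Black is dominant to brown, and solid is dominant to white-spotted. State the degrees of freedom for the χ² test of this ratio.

3

A dihybrid F₂ with independent assortment and complete dominance at both loci gives a 9:3:3:1 phenotypic ratio.
A goodness-of-fit test with 4 phenotype classes has df = 4 − 1 = 3.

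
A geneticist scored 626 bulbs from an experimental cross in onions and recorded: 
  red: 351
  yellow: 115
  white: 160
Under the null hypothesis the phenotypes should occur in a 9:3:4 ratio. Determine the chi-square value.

0.130

Under the 9:3:4 hypothesis (Σ ratio = 16, N = 626):
  red: 626 × 9/16 = 352.125
  yellow: 626 × 3/16 = 117.375
  white: 626 × 4/16 = 156.5
χ² = Σ (O − E)² / E
  red: (351 − 352.125)² / 352.125 = 0.0036
  yellow: (115 − 117.375)² / 117.375 = 0.0481
  white: (160 − 156.5)² / 156.5 = 0.0783
χ² = 0.0036 + 0.0481 + 0.0783 = 0.130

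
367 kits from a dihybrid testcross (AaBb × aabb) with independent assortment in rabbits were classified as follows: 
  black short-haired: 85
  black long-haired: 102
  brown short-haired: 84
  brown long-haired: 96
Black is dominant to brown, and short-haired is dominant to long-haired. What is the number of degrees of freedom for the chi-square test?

3

A dihybrid testcross with independent assortment gives a 1:1:1:1 ratio.
A goodness-of-fit test with 4 phenotype classes has df = 4 − 1 = 3.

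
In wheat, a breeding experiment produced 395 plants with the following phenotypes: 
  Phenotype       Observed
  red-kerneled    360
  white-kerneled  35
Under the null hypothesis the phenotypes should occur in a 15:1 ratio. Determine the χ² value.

The 15:1 ratio has 16 parts, so with N = 395 the expected counts are:
  red-kerneled: 395 × 15/16 = 370.3125
  white-kerneled: 395 × 1/16 = 24.6875
χ² = Σ (O − E)² / E
  red-kerneled: (360 − 370.3125)² / 370.3125 = 0.2872
  white-kerneled: (35 − 24.6875)² / 24.6875 = 4.3078
χ² = 0.2872 + 4.3078 = 4.595

4.595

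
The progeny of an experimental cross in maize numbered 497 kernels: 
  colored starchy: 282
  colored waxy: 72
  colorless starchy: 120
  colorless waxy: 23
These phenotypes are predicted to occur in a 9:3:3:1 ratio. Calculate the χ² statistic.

14.646

Under the 9:3:3:1 hypothesis (Σ ratio = 16, N = 497):
  colored starchy: 497 × 9/16 = 279.5625
  colored waxy: 497 × 3/16 = 93.1875
  colorless starchy: 497 × 3/16 = 93.1875
  colorless waxy: 497 × 1/16 = 31.0625
χ² = Σ (O − E)² / E
  colored starchy: (282 − 279.5625)² / 279.5625 = 0.0213
  colored waxy: (72 − 93.1875)² / 93.1875 = 4.8173
  colorless starchy: (120 − 93.1875)² / 93.1875 = 7.7147
  colorless waxy: (23 − 31.0625)² / 31.0625 = 2.0927
χ² = 0.0213 + 4.8173 + 7.7147 + 2.0927 = 14.646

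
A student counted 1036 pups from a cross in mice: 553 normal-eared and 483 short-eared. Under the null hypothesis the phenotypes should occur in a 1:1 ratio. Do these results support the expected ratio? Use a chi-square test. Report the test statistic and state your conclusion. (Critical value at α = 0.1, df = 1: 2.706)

4.730; not consistent

The 1:1 ratio has 2 parts, so with N = 1036 the expected counts are:
  normal-eared: 1036 × 1/2 = 518
  short-eared: 1036 × 1/2 = 518
χ² = Σ (O − E)² / E
  normal-eared: (553 − 518)² / 518 = 2.3649
  short-eared: (483 − 518)² / 518 = 2.3649
χ² = 2.3649 + 2.3649 = 4.7298 ≈ 4.730
Degrees of freedom = 2 − 1 = 1; critical value at α = 0.1 is 2.706.
Since 4.730 > 2.706, we reject the null hypothesis — the data do not fit the 1:1 ratio.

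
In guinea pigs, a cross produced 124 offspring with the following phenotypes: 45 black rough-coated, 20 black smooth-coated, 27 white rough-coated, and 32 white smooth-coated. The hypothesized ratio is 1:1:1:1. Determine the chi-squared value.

10.774

Expected counts for N = 124 under a 1:1:1:1 ratio (total parts = 4):
  black rough-coated: 124 × 1/4 = 31
  black smooth-coated: 124 × 1/4 = 31
  white rough-coated: 124 × 1/4 = 31
  white smooth-coated: 124 × 1/4 = 31
χ² = Σ (O − E)² / E
  black rough-coated: (45 − 31)² / 31 = 6.3226
  black smooth-coated: (20 − 31)² / 31 = 3.9032
  white rough-coated: (27 − 31)² / 31 = 0.5161
  white smooth-coated: (32 − 31)² / 31 = 0.0323
χ² = 6.3226 + 3.9032 + 0.5161 + 0.0323 = 10.7742 ≈ 10.774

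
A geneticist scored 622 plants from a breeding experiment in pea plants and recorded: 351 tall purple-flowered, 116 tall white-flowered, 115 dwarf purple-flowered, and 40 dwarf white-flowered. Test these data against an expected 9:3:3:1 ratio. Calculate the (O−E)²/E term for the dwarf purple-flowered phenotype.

Total ratio parts = 16. Expected numbers out of 622:
  tall purple-flowered: 622 × 9/16 = 349.875
  tall white-flowered: 622 × 3/16 = 116.625
  dwarf purple-flowered: 622 × 3/16 = 116.625
  dwarf white-flowered: 622 × 1/16 = 38.875
Contribution of dwarf purple-flowered: (115 − 116.625)² / 116.625 = 0.0226

0.023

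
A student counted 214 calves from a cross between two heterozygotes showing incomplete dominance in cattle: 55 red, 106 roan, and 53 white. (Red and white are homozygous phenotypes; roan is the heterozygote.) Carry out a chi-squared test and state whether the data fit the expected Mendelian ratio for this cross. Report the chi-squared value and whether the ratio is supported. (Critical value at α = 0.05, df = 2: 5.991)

0.056; consistent

With incomplete dominance, a heterozygote × heterozygote cross gives a 1:2:1 phenotypic ratio.
The 1:2:1 ratio has 4 parts, so with N = 214 the expected counts are:
  red: 214 × 1/4 = 53.5
  roan: 214 × 2/4 = 107
  white: 214 × 1/4 = 53.5
χ² = Σ (O − E)² / E
  red: (55 − 53.5)² / 53.5 = 0.0421
  roan: (106 − 107)² / 107 = 0.0093
  white: (53 − 53.5)² / 53.5 = 0.0047
χ² = 0.0421 + 0.0093 + 0.0047 = 0.0561 ≈ 0.056
Degrees of freedom = 3 − 1 = 2; critical value at α = 0.05 is 5.991.
Since 0.056 < 5.991, we fail to reject the null hypothesis — the data are consistent with the 1:2:1 ratio.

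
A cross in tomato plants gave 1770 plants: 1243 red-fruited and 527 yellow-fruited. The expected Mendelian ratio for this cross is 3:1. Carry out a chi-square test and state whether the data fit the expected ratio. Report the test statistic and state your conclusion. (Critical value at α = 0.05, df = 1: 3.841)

Total ratio parts = 4. Expected numbers out of 1770:
  red-fruited: 1770 × 3/4 = 1327.5
  yellow-fruited: 1770 × 1/4 = 442.5
χ² = Σ (O − E)² / E
  red-fruited: (1243 − 1327.5)² / 1327.5 = 5.3787
  yellow-fruited: (527 − 442.5)² / 442.5 = 16.1362
χ² = 5.3787 + 16.1362 = 21.5149 ≈ 21.515
Degrees of freedom = 2 − 1 = 1; critical value at α = 0.05 is 3.841.
Since 21.515 > 3.841, we reject the null hypothesis — the data do not fit the 3:1 ratio.

21.515; not consistent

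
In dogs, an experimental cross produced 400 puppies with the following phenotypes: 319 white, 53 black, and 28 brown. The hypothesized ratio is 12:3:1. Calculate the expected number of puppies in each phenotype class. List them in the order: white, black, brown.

Total ratio parts = 16. Expected numbers out of 400:
  white: 400 × 12/16 = 300
  black: 400 × 3/16 = 75
  brown: 400 × 1/16 = 25

300, 75, 25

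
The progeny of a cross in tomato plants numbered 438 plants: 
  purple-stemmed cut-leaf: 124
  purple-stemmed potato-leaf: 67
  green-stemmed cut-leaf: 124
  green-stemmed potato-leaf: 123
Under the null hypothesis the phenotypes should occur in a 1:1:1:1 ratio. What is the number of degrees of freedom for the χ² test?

A goodness-of-fit test with 4 phenotype classes has df = 4 − 1 = 3.

3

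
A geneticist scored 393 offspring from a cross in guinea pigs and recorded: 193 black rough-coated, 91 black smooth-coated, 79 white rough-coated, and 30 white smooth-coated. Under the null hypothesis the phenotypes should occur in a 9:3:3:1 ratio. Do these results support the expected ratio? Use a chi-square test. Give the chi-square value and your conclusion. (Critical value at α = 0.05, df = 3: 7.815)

The 9:3:3:1 ratio has 16 parts, so with N = 393 the expected counts are:
  black rough-coated: 393 × 9/16 = 221.0625
  black smooth-coated: 393 × 3/16 = 73.6875
  white rough-coated: 393 × 3/16 = 73.6875
  white smooth-coated: 393 × 1/16 = 24.5625
χ² = Σ (O − E)² / E
  black rough-coated: (193 − 221.0625)² / 221.0625 = 3.5624
  black smooth-coated: (91 − 73.6875)² / 73.6875 = 4.0675
  white rough-coated: (79 − 73.6875)² / 73.6875 = 0.3830
  white smooth-coated: (30 − 24.5625)² / 24.5625 = 1.2037
χ² = 3.5624 + 4.0675 + 0.3830 + 1.2037 = 9.2166 ≈ 9.217
Degrees of freedom = 4 − 1 = 3; critical value at α = 0.05 is 7.815.
Since 9.217 > 7.815, we reject the null hypothesis — the data do not fit the 9:3:3:1 ratio.

9.217; not consistent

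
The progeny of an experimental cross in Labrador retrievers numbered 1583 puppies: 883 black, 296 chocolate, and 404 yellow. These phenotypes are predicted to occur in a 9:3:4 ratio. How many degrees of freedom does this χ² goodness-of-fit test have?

A goodness-of-fit test with 3 phenotype classes has df = 3 − 1 = 2.

2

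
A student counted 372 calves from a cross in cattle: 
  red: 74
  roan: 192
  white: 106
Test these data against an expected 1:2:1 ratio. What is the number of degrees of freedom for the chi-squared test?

2

A goodness-of-fit test with 3 phenotype classes has df = 3 − 1 = 2.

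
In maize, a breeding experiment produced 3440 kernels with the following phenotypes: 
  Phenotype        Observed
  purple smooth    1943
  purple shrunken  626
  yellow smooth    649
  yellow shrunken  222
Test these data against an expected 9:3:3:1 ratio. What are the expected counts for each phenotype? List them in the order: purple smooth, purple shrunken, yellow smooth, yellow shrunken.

Total ratio parts = 16. Expected numbers out of 3440:
  purple smooth: 3440 × 9/16 = 1935
  purple shrunken: 3440 × 3/16 = 645
  yellow smooth: 3440 × 3/16 = 645
  yellow shrunken: 3440 × 1/16 = 215

1935, 645, 645, 215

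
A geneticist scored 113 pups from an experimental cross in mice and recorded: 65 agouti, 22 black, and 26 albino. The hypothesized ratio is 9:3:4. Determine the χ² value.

0.243

Expected counts for N = 113 under a 9:3:4 ratio (total parts = 16):
  agouti: 113 × 9/16 = 63.5625
  black: 113 × 3/16 = 21.1875
  albino: 113 × 4/16 = 28.25
χ² = Σ (O − E)² / E
  agouti: (65 − 63.5625)² / 63.5625 = 0.0325
  black: (22 − 21.1875)² / 21.1875 = 0.0312
  albino: (26 − 28.25)² / 28.25 = 0.1792
χ² = 0.0325 + 0.0312 + 0.1792 = 0.2429 ≈ 0.243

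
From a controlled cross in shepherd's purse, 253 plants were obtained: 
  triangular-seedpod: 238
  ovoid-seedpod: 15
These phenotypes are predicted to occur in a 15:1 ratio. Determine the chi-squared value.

0.045

The 15:1 ratio has 16 parts, so with N = 253 the expected counts are:
  triangular-seedpod: 253 × 15/16 = 237.1875
  ovoid-seedpod: 253 × 1/16 = 15.8125
χ² = Σ (O − E)² / E
  triangular-seedpod: (238 − 237.1875)² / 237.1875 = 0.0028
  ovoid-seedpod: (15 − 15.8125)² / 15.8125 = 0.0417
χ² = 0.0028 + 0.0417 = 0.0445 ≈ 0.045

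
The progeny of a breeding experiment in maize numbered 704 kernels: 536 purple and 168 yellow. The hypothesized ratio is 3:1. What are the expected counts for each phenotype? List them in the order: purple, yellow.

528, 176

Total ratio parts = 4. Expected numbers out of 704:
  purple: 704 × 3/4 = 528
  yellow: 704 × 1/4 = 176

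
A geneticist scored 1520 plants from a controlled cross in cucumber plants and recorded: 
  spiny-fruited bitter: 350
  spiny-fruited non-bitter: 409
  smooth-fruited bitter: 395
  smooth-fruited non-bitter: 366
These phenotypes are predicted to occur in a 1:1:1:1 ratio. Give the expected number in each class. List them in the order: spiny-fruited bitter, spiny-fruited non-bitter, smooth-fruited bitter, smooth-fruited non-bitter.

380, 380, 380, 380

Total ratio parts = 4. Expected numbers out of 1520:
  spiny-fruited bitter: 1520 × 1/4 = 380
  spiny-fruited non-bitter: 1520 × 1/4 = 380
  smooth-fruited bitter: 1520 × 1/4 = 380
  smooth-fruited non-bitter: 1520 × 1/4 = 380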